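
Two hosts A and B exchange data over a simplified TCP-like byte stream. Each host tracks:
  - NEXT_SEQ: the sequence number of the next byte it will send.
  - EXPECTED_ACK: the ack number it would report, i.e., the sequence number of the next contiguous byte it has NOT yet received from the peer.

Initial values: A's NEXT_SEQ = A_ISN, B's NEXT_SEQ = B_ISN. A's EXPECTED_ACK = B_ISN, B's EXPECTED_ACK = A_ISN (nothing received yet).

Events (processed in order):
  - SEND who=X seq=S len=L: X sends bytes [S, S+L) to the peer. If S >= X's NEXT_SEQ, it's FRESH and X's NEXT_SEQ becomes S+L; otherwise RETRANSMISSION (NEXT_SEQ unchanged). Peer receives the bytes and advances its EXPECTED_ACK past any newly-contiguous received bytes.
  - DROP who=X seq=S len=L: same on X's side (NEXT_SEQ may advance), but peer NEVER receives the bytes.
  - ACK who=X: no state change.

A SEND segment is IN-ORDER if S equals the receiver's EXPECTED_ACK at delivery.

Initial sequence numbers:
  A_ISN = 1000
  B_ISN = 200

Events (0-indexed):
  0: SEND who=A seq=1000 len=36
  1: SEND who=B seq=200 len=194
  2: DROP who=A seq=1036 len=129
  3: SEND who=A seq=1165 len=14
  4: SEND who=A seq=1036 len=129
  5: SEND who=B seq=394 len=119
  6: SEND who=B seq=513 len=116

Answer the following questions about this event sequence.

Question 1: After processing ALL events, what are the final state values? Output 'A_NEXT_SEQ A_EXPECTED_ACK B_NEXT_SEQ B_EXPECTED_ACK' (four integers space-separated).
After event 0: A_seq=1036 A_ack=200 B_seq=200 B_ack=1036
After event 1: A_seq=1036 A_ack=394 B_seq=394 B_ack=1036
After event 2: A_seq=1165 A_ack=394 B_seq=394 B_ack=1036
After event 3: A_seq=1179 A_ack=394 B_seq=394 B_ack=1036
After event 4: A_seq=1179 A_ack=394 B_seq=394 B_ack=1179
After event 5: A_seq=1179 A_ack=513 B_seq=513 B_ack=1179
After event 6: A_seq=1179 A_ack=629 B_seq=629 B_ack=1179

Answer: 1179 629 629 1179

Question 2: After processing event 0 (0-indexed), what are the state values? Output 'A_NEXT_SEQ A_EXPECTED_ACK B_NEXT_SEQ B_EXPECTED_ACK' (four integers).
After event 0: A_seq=1036 A_ack=200 B_seq=200 B_ack=1036

1036 200 200 1036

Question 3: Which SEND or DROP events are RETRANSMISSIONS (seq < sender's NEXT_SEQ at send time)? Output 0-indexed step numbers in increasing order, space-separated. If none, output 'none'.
Step 0: SEND seq=1000 -> fresh
Step 1: SEND seq=200 -> fresh
Step 2: DROP seq=1036 -> fresh
Step 3: SEND seq=1165 -> fresh
Step 4: SEND seq=1036 -> retransmit
Step 5: SEND seq=394 -> fresh
Step 6: SEND seq=513 -> fresh

Answer: 4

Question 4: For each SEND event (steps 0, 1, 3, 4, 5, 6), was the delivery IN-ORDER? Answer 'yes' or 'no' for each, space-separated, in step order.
Answer: yes yes no yes yes yes

Derivation:
Step 0: SEND seq=1000 -> in-order
Step 1: SEND seq=200 -> in-order
Step 3: SEND seq=1165 -> out-of-order
Step 4: SEND seq=1036 -> in-order
Step 5: SEND seq=394 -> in-order
Step 6: SEND seq=513 -> in-order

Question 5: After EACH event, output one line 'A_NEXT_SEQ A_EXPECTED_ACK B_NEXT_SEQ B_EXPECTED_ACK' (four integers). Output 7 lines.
1036 200 200 1036
1036 394 394 1036
1165 394 394 1036
1179 394 394 1036
1179 394 394 1179
1179 513 513 1179
1179 629 629 1179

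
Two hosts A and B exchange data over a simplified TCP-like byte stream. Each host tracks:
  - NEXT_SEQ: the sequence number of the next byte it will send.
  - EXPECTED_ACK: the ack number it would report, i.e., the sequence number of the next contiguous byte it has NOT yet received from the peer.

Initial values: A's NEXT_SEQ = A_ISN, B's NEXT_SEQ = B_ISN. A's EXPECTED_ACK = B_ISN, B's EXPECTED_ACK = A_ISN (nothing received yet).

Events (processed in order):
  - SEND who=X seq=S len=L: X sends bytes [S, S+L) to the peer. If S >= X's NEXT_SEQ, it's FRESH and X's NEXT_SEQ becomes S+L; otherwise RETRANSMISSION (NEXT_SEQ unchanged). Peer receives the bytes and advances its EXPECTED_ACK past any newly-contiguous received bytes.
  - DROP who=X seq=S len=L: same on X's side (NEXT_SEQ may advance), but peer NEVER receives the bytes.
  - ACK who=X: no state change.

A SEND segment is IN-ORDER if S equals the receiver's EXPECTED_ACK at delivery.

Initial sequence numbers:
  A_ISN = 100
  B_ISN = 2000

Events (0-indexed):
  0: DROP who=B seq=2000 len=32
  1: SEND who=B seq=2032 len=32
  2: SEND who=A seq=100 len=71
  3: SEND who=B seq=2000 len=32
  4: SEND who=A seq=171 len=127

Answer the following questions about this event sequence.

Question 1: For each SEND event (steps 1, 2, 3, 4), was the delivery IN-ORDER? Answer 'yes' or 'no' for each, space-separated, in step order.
Answer: no yes yes yes

Derivation:
Step 1: SEND seq=2032 -> out-of-order
Step 2: SEND seq=100 -> in-order
Step 3: SEND seq=2000 -> in-order
Step 4: SEND seq=171 -> in-order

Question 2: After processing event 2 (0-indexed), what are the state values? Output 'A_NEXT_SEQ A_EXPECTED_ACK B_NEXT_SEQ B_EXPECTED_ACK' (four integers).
After event 0: A_seq=100 A_ack=2000 B_seq=2032 B_ack=100
After event 1: A_seq=100 A_ack=2000 B_seq=2064 B_ack=100
After event 2: A_seq=171 A_ack=2000 B_seq=2064 B_ack=171

171 2000 2064 171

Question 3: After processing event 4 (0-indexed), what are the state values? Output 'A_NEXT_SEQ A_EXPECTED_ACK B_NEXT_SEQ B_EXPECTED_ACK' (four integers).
After event 0: A_seq=100 A_ack=2000 B_seq=2032 B_ack=100
After event 1: A_seq=100 A_ack=2000 B_seq=2064 B_ack=100
After event 2: A_seq=171 A_ack=2000 B_seq=2064 B_ack=171
After event 3: A_seq=171 A_ack=2064 B_seq=2064 B_ack=171
After event 4: A_seq=298 A_ack=2064 B_seq=2064 B_ack=298

298 2064 2064 298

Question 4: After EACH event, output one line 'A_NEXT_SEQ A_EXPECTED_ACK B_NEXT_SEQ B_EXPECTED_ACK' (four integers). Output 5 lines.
100 2000 2032 100
100 2000 2064 100
171 2000 2064 171
171 2064 2064 171
298 2064 2064 298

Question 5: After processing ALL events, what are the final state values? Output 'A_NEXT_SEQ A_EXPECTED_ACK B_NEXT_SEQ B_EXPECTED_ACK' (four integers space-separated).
After event 0: A_seq=100 A_ack=2000 B_seq=2032 B_ack=100
After event 1: A_seq=100 A_ack=2000 B_seq=2064 B_ack=100
After event 2: A_seq=171 A_ack=2000 B_seq=2064 B_ack=171
After event 3: A_seq=171 A_ack=2064 B_seq=2064 B_ack=171
After event 4: A_seq=298 A_ack=2064 B_seq=2064 B_ack=298

Answer: 298 2064 2064 298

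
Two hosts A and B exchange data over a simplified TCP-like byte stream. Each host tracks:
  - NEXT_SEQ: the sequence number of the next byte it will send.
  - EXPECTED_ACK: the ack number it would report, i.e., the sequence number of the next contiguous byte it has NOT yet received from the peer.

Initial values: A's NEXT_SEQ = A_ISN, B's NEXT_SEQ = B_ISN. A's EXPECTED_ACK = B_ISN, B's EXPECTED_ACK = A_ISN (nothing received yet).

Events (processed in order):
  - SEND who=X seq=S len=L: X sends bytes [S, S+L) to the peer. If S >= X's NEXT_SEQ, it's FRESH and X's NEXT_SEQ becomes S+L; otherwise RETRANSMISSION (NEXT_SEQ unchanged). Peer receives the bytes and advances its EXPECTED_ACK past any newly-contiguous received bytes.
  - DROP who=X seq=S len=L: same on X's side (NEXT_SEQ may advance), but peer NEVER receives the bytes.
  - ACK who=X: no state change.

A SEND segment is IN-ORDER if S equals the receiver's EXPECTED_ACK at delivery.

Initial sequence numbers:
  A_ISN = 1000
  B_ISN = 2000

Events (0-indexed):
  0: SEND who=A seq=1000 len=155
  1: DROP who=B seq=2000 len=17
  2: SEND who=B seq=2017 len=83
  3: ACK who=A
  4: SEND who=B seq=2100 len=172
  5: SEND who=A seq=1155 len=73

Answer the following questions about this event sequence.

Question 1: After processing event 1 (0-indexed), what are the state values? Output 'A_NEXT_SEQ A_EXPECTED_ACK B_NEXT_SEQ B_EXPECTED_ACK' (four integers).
After event 0: A_seq=1155 A_ack=2000 B_seq=2000 B_ack=1155
After event 1: A_seq=1155 A_ack=2000 B_seq=2017 B_ack=1155

1155 2000 2017 1155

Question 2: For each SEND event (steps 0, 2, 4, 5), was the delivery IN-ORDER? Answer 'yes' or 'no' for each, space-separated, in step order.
Answer: yes no no yes

Derivation:
Step 0: SEND seq=1000 -> in-order
Step 2: SEND seq=2017 -> out-of-order
Step 4: SEND seq=2100 -> out-of-order
Step 5: SEND seq=1155 -> in-order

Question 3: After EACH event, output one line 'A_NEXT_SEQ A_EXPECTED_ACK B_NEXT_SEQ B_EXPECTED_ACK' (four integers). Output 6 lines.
1155 2000 2000 1155
1155 2000 2017 1155
1155 2000 2100 1155
1155 2000 2100 1155
1155 2000 2272 1155
1228 2000 2272 1228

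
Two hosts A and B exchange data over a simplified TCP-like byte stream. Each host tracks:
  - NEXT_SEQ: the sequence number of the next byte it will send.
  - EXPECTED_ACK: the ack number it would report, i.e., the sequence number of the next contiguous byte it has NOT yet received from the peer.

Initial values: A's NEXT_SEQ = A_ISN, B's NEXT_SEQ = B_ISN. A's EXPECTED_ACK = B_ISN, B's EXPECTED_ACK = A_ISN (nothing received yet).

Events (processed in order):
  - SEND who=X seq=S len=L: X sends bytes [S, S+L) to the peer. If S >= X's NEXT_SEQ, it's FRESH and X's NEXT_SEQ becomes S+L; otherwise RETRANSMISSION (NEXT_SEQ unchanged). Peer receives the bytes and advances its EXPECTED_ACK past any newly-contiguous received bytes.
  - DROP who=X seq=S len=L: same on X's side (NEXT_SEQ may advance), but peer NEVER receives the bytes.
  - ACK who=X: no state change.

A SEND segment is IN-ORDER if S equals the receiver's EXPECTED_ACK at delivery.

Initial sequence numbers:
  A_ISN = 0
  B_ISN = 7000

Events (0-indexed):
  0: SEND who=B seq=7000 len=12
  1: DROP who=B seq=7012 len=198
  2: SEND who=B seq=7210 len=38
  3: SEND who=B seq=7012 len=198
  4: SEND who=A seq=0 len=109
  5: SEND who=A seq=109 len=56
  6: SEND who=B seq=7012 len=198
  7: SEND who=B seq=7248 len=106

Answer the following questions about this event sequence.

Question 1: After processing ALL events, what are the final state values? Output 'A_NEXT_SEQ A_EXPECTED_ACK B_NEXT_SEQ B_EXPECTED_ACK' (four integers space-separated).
Answer: 165 7354 7354 165

Derivation:
After event 0: A_seq=0 A_ack=7012 B_seq=7012 B_ack=0
After event 1: A_seq=0 A_ack=7012 B_seq=7210 B_ack=0
After event 2: A_seq=0 A_ack=7012 B_seq=7248 B_ack=0
After event 3: A_seq=0 A_ack=7248 B_seq=7248 B_ack=0
After event 4: A_seq=109 A_ack=7248 B_seq=7248 B_ack=109
After event 5: A_seq=165 A_ack=7248 B_seq=7248 B_ack=165
After event 6: A_seq=165 A_ack=7248 B_seq=7248 B_ack=165
After event 7: A_seq=165 A_ack=7354 B_seq=7354 B_ack=165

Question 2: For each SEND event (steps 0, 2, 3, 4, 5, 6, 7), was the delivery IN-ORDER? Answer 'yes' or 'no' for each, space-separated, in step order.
Step 0: SEND seq=7000 -> in-order
Step 2: SEND seq=7210 -> out-of-order
Step 3: SEND seq=7012 -> in-order
Step 4: SEND seq=0 -> in-order
Step 5: SEND seq=109 -> in-order
Step 6: SEND seq=7012 -> out-of-order
Step 7: SEND seq=7248 -> in-order

Answer: yes no yes yes yes no yes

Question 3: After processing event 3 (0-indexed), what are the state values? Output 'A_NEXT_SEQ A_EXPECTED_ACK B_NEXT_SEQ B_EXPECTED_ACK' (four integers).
After event 0: A_seq=0 A_ack=7012 B_seq=7012 B_ack=0
After event 1: A_seq=0 A_ack=7012 B_seq=7210 B_ack=0
After event 2: A_seq=0 A_ack=7012 B_seq=7248 B_ack=0
After event 3: A_seq=0 A_ack=7248 B_seq=7248 B_ack=0

0 7248 7248 0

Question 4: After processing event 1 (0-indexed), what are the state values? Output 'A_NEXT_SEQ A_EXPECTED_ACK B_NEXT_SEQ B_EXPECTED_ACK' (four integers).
After event 0: A_seq=0 A_ack=7012 B_seq=7012 B_ack=0
After event 1: A_seq=0 A_ack=7012 B_seq=7210 B_ack=0

0 7012 7210 0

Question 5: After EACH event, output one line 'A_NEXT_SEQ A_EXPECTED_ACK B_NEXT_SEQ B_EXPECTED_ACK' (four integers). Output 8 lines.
0 7012 7012 0
0 7012 7210 0
0 7012 7248 0
0 7248 7248 0
109 7248 7248 109
165 7248 7248 165
165 7248 7248 165
165 7354 7354 165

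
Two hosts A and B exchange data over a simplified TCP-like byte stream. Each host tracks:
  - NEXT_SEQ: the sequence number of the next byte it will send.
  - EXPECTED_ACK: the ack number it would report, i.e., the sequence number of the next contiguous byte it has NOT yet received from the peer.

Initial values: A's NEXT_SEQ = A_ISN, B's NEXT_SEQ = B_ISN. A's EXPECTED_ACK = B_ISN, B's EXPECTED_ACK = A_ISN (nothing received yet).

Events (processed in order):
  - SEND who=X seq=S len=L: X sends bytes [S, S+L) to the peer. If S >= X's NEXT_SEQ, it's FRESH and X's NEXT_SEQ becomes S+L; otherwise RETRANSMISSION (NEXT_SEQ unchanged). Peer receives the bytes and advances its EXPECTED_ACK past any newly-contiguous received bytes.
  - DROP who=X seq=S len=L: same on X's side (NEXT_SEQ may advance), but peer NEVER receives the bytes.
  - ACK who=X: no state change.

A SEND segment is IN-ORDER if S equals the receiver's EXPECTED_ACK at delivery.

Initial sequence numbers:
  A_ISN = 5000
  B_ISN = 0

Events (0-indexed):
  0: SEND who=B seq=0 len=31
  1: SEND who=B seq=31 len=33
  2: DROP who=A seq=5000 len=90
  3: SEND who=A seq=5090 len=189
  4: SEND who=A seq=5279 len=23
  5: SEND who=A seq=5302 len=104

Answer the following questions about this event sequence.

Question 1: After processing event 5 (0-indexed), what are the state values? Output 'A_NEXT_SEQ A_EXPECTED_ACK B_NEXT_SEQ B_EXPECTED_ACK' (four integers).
After event 0: A_seq=5000 A_ack=31 B_seq=31 B_ack=5000
After event 1: A_seq=5000 A_ack=64 B_seq=64 B_ack=5000
After event 2: A_seq=5090 A_ack=64 B_seq=64 B_ack=5000
After event 3: A_seq=5279 A_ack=64 B_seq=64 B_ack=5000
After event 4: A_seq=5302 A_ack=64 B_seq=64 B_ack=5000
After event 5: A_seq=5406 A_ack=64 B_seq=64 B_ack=5000

5406 64 64 5000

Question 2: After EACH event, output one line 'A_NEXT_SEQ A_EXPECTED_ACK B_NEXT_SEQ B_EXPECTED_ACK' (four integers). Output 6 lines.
5000 31 31 5000
5000 64 64 5000
5090 64 64 5000
5279 64 64 5000
5302 64 64 5000
5406 64 64 5000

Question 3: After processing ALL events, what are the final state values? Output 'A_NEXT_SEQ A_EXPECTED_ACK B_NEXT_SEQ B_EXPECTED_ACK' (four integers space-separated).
Answer: 5406 64 64 5000

Derivation:
After event 0: A_seq=5000 A_ack=31 B_seq=31 B_ack=5000
After event 1: A_seq=5000 A_ack=64 B_seq=64 B_ack=5000
After event 2: A_seq=5090 A_ack=64 B_seq=64 B_ack=5000
After event 3: A_seq=5279 A_ack=64 B_seq=64 B_ack=5000
After event 4: A_seq=5302 A_ack=64 B_seq=64 B_ack=5000
After event 5: A_seq=5406 A_ack=64 B_seq=64 B_ack=5000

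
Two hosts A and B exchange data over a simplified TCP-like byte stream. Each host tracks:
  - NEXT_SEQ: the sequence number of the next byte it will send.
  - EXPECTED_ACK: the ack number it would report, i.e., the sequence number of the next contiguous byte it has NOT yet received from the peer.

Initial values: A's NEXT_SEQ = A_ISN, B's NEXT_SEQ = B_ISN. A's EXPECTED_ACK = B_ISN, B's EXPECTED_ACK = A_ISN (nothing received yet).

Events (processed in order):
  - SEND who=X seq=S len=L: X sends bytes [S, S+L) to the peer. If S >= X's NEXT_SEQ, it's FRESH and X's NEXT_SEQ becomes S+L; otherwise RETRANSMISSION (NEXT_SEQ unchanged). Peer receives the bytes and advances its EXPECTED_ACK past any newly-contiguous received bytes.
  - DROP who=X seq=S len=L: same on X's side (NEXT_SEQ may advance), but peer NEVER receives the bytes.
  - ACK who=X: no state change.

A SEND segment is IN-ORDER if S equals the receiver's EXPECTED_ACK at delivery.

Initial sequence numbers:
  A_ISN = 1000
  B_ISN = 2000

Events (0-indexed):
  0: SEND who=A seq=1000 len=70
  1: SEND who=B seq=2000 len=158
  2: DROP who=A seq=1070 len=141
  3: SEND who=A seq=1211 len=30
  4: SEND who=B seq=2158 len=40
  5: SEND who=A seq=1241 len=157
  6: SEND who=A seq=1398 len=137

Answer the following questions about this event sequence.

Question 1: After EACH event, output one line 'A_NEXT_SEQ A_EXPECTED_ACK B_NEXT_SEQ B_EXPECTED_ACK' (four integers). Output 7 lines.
1070 2000 2000 1070
1070 2158 2158 1070
1211 2158 2158 1070
1241 2158 2158 1070
1241 2198 2198 1070
1398 2198 2198 1070
1535 2198 2198 1070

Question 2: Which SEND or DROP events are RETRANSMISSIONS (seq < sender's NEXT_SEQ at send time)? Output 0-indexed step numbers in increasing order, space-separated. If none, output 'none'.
Answer: none

Derivation:
Step 0: SEND seq=1000 -> fresh
Step 1: SEND seq=2000 -> fresh
Step 2: DROP seq=1070 -> fresh
Step 3: SEND seq=1211 -> fresh
Step 4: SEND seq=2158 -> fresh
Step 5: SEND seq=1241 -> fresh
Step 6: SEND seq=1398 -> fresh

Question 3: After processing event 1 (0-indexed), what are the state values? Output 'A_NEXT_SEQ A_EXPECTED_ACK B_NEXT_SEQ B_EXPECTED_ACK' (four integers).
After event 0: A_seq=1070 A_ack=2000 B_seq=2000 B_ack=1070
After event 1: A_seq=1070 A_ack=2158 B_seq=2158 B_ack=1070

1070 2158 2158 1070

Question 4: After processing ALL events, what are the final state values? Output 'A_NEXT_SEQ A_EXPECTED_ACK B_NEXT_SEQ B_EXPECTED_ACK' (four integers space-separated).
After event 0: A_seq=1070 A_ack=2000 B_seq=2000 B_ack=1070
After event 1: A_seq=1070 A_ack=2158 B_seq=2158 B_ack=1070
After event 2: A_seq=1211 A_ack=2158 B_seq=2158 B_ack=1070
After event 3: A_seq=1241 A_ack=2158 B_seq=2158 B_ack=1070
After event 4: A_seq=1241 A_ack=2198 B_seq=2198 B_ack=1070
After event 5: A_seq=1398 A_ack=2198 B_seq=2198 B_ack=1070
After event 6: A_seq=1535 A_ack=2198 B_seq=2198 B_ack=1070

Answer: 1535 2198 2198 1070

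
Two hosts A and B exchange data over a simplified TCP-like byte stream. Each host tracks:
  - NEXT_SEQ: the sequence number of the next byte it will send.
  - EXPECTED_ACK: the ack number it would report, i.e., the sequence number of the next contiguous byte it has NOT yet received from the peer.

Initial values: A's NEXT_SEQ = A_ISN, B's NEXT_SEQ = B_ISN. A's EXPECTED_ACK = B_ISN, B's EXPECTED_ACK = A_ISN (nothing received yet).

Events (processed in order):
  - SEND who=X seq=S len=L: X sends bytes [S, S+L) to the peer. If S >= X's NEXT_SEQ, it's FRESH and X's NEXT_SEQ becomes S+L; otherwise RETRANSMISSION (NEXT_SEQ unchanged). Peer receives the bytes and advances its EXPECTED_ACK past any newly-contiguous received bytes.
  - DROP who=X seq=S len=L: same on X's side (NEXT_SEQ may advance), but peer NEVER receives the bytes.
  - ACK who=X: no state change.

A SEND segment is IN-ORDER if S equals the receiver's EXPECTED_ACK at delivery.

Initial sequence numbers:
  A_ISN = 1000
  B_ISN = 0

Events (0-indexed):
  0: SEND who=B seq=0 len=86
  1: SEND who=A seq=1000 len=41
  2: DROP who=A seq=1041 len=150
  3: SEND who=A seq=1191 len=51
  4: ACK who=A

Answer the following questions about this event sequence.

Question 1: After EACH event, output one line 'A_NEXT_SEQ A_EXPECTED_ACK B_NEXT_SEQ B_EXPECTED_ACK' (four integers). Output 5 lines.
1000 86 86 1000
1041 86 86 1041
1191 86 86 1041
1242 86 86 1041
1242 86 86 1041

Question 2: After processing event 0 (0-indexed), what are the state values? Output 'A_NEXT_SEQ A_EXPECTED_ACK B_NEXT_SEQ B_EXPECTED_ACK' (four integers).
After event 0: A_seq=1000 A_ack=86 B_seq=86 B_ack=1000

1000 86 86 1000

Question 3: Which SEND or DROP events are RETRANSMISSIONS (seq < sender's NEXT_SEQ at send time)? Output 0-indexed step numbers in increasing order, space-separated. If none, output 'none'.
Answer: none

Derivation:
Step 0: SEND seq=0 -> fresh
Step 1: SEND seq=1000 -> fresh
Step 2: DROP seq=1041 -> fresh
Step 3: SEND seq=1191 -> fresh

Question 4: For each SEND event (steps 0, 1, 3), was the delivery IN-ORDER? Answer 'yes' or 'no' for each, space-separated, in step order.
Step 0: SEND seq=0 -> in-order
Step 1: SEND seq=1000 -> in-order
Step 3: SEND seq=1191 -> out-of-order

Answer: yes yes no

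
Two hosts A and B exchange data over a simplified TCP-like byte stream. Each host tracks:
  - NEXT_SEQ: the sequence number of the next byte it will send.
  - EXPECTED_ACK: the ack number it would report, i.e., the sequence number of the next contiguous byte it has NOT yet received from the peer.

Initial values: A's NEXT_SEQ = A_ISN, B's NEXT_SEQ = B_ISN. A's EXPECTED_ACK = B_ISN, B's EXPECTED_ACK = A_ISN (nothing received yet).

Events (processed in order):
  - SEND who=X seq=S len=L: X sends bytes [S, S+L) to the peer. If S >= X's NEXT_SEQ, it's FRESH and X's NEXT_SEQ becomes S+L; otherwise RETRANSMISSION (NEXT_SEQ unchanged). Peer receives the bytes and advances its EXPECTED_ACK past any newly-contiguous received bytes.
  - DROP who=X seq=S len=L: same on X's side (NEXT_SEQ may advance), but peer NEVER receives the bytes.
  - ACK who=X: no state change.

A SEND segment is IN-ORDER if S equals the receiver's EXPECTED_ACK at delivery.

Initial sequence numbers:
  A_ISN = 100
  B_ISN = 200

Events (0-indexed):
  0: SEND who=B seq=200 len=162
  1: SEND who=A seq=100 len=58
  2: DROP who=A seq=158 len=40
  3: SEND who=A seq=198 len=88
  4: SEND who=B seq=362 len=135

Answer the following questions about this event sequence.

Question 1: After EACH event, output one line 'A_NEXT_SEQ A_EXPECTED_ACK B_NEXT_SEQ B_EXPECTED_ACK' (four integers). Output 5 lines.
100 362 362 100
158 362 362 158
198 362 362 158
286 362 362 158
286 497 497 158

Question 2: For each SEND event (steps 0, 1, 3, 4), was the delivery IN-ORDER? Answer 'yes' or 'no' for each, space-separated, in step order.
Answer: yes yes no yes

Derivation:
Step 0: SEND seq=200 -> in-order
Step 1: SEND seq=100 -> in-order
Step 3: SEND seq=198 -> out-of-order
Step 4: SEND seq=362 -> in-order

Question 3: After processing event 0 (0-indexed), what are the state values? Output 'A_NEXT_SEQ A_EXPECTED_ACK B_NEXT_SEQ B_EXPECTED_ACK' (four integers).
After event 0: A_seq=100 A_ack=362 B_seq=362 B_ack=100

100 362 362 100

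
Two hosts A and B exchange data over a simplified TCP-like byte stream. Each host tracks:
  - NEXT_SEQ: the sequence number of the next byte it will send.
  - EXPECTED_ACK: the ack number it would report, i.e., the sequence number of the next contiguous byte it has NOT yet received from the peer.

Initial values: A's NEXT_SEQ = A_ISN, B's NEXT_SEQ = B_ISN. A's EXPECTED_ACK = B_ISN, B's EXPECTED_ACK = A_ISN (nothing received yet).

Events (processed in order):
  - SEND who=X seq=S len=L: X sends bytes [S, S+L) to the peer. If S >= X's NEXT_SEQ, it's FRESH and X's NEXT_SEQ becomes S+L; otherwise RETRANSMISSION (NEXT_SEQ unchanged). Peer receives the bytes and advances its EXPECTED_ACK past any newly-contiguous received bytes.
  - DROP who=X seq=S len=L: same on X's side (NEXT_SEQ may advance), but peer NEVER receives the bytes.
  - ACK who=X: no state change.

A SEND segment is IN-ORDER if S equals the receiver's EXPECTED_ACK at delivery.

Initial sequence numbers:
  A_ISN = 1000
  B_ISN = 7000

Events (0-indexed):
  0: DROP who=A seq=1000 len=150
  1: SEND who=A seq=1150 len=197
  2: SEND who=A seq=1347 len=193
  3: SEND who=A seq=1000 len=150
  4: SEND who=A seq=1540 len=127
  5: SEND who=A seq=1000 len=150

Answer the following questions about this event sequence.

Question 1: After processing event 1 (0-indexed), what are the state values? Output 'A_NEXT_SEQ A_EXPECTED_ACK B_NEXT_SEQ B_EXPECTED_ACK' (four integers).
After event 0: A_seq=1150 A_ack=7000 B_seq=7000 B_ack=1000
After event 1: A_seq=1347 A_ack=7000 B_seq=7000 B_ack=1000

1347 7000 7000 1000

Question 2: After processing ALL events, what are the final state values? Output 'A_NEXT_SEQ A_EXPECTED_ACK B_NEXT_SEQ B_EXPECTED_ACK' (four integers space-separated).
Answer: 1667 7000 7000 1667

Derivation:
After event 0: A_seq=1150 A_ack=7000 B_seq=7000 B_ack=1000
After event 1: A_seq=1347 A_ack=7000 B_seq=7000 B_ack=1000
After event 2: A_seq=1540 A_ack=7000 B_seq=7000 B_ack=1000
After event 3: A_seq=1540 A_ack=7000 B_seq=7000 B_ack=1540
After event 4: A_seq=1667 A_ack=7000 B_seq=7000 B_ack=1667
After event 5: A_seq=1667 A_ack=7000 B_seq=7000 B_ack=1667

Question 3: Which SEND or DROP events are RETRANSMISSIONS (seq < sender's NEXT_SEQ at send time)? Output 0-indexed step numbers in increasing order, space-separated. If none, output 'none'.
Step 0: DROP seq=1000 -> fresh
Step 1: SEND seq=1150 -> fresh
Step 2: SEND seq=1347 -> fresh
Step 3: SEND seq=1000 -> retransmit
Step 4: SEND seq=1540 -> fresh
Step 5: SEND seq=1000 -> retransmit

Answer: 3 5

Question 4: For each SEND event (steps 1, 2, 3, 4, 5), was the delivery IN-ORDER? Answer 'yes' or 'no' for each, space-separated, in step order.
Step 1: SEND seq=1150 -> out-of-order
Step 2: SEND seq=1347 -> out-of-order
Step 3: SEND seq=1000 -> in-order
Step 4: SEND seq=1540 -> in-order
Step 5: SEND seq=1000 -> out-of-order

Answer: no no yes yes no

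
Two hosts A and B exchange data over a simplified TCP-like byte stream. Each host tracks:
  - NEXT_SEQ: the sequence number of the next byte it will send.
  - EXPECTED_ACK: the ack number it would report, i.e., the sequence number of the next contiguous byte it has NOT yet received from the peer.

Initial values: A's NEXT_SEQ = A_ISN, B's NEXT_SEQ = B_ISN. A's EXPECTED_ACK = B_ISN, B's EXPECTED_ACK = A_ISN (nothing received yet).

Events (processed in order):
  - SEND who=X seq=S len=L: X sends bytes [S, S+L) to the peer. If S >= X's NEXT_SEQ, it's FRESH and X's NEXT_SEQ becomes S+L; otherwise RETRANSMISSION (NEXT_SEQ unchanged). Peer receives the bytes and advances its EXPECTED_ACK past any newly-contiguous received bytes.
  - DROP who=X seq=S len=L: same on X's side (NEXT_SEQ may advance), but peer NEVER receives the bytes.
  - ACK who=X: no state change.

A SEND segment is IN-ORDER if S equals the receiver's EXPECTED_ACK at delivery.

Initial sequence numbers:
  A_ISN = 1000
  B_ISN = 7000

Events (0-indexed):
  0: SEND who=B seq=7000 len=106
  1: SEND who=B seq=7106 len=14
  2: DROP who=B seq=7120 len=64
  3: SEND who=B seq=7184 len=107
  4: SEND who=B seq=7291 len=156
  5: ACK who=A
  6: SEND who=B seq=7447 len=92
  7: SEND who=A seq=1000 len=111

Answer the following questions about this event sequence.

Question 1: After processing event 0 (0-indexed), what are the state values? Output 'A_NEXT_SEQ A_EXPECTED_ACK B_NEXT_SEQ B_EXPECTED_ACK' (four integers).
After event 0: A_seq=1000 A_ack=7106 B_seq=7106 B_ack=1000

1000 7106 7106 1000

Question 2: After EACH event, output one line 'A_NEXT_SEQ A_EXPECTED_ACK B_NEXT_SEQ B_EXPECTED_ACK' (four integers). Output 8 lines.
1000 7106 7106 1000
1000 7120 7120 1000
1000 7120 7184 1000
1000 7120 7291 1000
1000 7120 7447 1000
1000 7120 7447 1000
1000 7120 7539 1000
1111 7120 7539 1111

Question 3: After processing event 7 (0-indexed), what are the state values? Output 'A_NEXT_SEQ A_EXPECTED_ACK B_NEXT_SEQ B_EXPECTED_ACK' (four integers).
After event 0: A_seq=1000 A_ack=7106 B_seq=7106 B_ack=1000
After event 1: A_seq=1000 A_ack=7120 B_seq=7120 B_ack=1000
After event 2: A_seq=1000 A_ack=7120 B_seq=7184 B_ack=1000
After event 3: A_seq=1000 A_ack=7120 B_seq=7291 B_ack=1000
After event 4: A_seq=1000 A_ack=7120 B_seq=7447 B_ack=1000
After event 5: A_seq=1000 A_ack=7120 B_seq=7447 B_ack=1000
After event 6: A_seq=1000 A_ack=7120 B_seq=7539 B_ack=1000
After event 7: A_seq=1111 A_ack=7120 B_seq=7539 B_ack=1111

1111 7120 7539 1111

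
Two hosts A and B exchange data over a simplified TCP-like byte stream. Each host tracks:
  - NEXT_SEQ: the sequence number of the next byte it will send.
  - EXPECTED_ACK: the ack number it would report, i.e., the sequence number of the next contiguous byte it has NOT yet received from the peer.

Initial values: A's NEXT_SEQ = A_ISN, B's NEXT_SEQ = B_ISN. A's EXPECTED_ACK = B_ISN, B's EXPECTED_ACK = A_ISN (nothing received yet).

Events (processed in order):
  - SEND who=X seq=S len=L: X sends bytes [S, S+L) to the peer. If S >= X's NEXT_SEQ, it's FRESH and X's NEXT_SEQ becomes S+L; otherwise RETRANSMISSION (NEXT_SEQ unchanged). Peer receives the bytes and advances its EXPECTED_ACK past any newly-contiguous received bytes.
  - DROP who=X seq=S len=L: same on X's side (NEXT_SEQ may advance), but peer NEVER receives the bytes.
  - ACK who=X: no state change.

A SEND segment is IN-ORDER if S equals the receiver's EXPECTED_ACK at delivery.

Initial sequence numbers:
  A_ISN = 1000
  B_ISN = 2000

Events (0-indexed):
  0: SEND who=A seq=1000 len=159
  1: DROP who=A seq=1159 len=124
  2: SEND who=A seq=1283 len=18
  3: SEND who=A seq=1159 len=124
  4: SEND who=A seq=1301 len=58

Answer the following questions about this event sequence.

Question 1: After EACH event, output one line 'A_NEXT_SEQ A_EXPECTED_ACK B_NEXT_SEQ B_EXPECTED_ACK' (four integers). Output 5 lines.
1159 2000 2000 1159
1283 2000 2000 1159
1301 2000 2000 1159
1301 2000 2000 1301
1359 2000 2000 1359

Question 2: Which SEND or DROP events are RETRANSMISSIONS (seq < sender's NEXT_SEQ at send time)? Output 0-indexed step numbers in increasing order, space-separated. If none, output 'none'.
Step 0: SEND seq=1000 -> fresh
Step 1: DROP seq=1159 -> fresh
Step 2: SEND seq=1283 -> fresh
Step 3: SEND seq=1159 -> retransmit
Step 4: SEND seq=1301 -> fresh

Answer: 3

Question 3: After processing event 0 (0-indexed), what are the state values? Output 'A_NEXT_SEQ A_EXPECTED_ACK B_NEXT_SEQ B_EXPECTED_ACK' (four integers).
After event 0: A_seq=1159 A_ack=2000 B_seq=2000 B_ack=1159

1159 2000 2000 1159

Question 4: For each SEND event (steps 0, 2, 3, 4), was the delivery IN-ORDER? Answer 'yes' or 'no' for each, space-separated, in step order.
Answer: yes no yes yes

Derivation:
Step 0: SEND seq=1000 -> in-order
Step 2: SEND seq=1283 -> out-of-order
Step 3: SEND seq=1159 -> in-order
Step 4: SEND seq=1301 -> in-order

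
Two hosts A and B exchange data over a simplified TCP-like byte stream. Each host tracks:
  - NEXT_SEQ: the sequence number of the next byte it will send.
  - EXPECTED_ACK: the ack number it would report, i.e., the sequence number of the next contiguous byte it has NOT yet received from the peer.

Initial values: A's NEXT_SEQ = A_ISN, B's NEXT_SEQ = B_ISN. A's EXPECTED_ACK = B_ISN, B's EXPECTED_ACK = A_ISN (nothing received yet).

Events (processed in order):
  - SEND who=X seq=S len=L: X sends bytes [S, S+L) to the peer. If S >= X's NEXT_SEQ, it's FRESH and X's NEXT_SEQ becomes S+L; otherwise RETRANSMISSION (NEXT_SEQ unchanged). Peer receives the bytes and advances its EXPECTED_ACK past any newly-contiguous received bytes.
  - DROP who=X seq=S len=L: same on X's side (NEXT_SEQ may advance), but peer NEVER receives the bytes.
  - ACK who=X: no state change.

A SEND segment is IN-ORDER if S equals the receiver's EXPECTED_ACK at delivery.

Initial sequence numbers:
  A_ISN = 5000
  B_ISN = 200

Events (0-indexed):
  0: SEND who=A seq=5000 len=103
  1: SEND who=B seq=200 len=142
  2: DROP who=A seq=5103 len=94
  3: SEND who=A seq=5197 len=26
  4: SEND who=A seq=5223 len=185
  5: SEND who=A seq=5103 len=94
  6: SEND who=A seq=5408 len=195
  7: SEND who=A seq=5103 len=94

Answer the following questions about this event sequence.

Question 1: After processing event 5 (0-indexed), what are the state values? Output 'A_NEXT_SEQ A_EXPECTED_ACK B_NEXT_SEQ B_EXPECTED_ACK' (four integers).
After event 0: A_seq=5103 A_ack=200 B_seq=200 B_ack=5103
After event 1: A_seq=5103 A_ack=342 B_seq=342 B_ack=5103
After event 2: A_seq=5197 A_ack=342 B_seq=342 B_ack=5103
After event 3: A_seq=5223 A_ack=342 B_seq=342 B_ack=5103
After event 4: A_seq=5408 A_ack=342 B_seq=342 B_ack=5103
After event 5: A_seq=5408 A_ack=342 B_seq=342 B_ack=5408

5408 342 342 5408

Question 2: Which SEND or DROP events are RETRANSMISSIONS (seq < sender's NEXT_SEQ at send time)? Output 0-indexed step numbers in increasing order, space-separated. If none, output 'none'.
Step 0: SEND seq=5000 -> fresh
Step 1: SEND seq=200 -> fresh
Step 2: DROP seq=5103 -> fresh
Step 3: SEND seq=5197 -> fresh
Step 4: SEND seq=5223 -> fresh
Step 5: SEND seq=5103 -> retransmit
Step 6: SEND seq=5408 -> fresh
Step 7: SEND seq=5103 -> retransmit

Answer: 5 7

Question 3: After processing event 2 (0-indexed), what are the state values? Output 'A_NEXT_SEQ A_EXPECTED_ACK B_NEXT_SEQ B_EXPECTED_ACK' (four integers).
After event 0: A_seq=5103 A_ack=200 B_seq=200 B_ack=5103
After event 1: A_seq=5103 A_ack=342 B_seq=342 B_ack=5103
After event 2: A_seq=5197 A_ack=342 B_seq=342 B_ack=5103

5197 342 342 5103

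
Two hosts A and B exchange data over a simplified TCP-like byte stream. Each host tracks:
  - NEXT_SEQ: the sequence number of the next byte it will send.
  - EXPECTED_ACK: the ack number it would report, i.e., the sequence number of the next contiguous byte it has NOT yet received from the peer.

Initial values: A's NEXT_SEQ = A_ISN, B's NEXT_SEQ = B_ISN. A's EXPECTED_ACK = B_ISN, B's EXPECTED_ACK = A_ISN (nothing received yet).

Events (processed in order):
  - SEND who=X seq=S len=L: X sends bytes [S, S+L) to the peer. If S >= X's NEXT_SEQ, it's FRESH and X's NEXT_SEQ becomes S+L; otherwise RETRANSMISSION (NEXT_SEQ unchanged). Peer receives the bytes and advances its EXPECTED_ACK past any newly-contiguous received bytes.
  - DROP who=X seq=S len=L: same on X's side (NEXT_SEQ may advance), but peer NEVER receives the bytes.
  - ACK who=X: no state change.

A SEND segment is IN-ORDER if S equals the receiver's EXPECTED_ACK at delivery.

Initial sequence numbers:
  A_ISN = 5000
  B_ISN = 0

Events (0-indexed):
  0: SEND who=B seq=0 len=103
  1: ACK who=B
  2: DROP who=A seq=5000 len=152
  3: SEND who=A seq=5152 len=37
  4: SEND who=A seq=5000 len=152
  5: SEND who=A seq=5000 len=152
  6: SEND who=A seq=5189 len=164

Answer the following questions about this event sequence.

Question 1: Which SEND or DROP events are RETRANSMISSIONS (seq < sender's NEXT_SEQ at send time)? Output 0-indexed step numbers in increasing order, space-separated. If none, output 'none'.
Answer: 4 5

Derivation:
Step 0: SEND seq=0 -> fresh
Step 2: DROP seq=5000 -> fresh
Step 3: SEND seq=5152 -> fresh
Step 4: SEND seq=5000 -> retransmit
Step 5: SEND seq=5000 -> retransmit
Step 6: SEND seq=5189 -> fresh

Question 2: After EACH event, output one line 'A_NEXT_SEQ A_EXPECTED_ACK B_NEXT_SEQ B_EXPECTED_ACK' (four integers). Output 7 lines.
5000 103 103 5000
5000 103 103 5000
5152 103 103 5000
5189 103 103 5000
5189 103 103 5189
5189 103 103 5189
5353 103 103 5353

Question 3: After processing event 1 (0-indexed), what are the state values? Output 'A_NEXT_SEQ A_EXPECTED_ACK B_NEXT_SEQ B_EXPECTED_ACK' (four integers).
After event 0: A_seq=5000 A_ack=103 B_seq=103 B_ack=5000
After event 1: A_seq=5000 A_ack=103 B_seq=103 B_ack=5000

5000 103 103 5000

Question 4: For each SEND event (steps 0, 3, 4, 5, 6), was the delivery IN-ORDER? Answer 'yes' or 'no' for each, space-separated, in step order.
Answer: yes no yes no yes

Derivation:
Step 0: SEND seq=0 -> in-order
Step 3: SEND seq=5152 -> out-of-order
Step 4: SEND seq=5000 -> in-order
Step 5: SEND seq=5000 -> out-of-order
Step 6: SEND seq=5189 -> in-order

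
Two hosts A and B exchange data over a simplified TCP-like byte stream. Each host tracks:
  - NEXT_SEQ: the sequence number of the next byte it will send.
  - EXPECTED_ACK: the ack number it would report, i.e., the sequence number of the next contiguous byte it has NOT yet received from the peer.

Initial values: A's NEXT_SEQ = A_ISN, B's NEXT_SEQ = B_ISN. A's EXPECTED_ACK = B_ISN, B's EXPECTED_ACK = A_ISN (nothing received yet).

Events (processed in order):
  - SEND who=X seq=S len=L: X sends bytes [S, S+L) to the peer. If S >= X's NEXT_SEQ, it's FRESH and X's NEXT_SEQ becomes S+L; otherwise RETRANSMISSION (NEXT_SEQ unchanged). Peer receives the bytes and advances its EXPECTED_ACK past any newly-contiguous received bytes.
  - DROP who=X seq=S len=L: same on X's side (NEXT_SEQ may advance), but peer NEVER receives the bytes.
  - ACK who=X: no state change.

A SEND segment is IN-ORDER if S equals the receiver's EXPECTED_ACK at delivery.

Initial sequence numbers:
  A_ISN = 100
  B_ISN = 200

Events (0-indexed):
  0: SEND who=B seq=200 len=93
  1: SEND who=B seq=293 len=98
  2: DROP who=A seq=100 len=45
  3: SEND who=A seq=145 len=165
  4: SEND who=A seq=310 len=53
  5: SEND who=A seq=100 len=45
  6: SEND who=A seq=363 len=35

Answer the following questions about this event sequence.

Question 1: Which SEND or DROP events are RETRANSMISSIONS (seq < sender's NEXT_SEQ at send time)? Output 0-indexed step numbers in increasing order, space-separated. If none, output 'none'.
Answer: 5

Derivation:
Step 0: SEND seq=200 -> fresh
Step 1: SEND seq=293 -> fresh
Step 2: DROP seq=100 -> fresh
Step 3: SEND seq=145 -> fresh
Step 4: SEND seq=310 -> fresh
Step 5: SEND seq=100 -> retransmit
Step 6: SEND seq=363 -> fresh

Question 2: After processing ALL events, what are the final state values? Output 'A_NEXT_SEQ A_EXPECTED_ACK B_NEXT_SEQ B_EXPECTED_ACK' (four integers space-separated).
After event 0: A_seq=100 A_ack=293 B_seq=293 B_ack=100
After event 1: A_seq=100 A_ack=391 B_seq=391 B_ack=100
After event 2: A_seq=145 A_ack=391 B_seq=391 B_ack=100
After event 3: A_seq=310 A_ack=391 B_seq=391 B_ack=100
After event 4: A_seq=363 A_ack=391 B_seq=391 B_ack=100
After event 5: A_seq=363 A_ack=391 B_seq=391 B_ack=363
After event 6: A_seq=398 A_ack=391 B_seq=391 B_ack=398

Answer: 398 391 391 398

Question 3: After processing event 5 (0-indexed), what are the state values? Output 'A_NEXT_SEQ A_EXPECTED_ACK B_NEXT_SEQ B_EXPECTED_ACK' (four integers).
After event 0: A_seq=100 A_ack=293 B_seq=293 B_ack=100
After event 1: A_seq=100 A_ack=391 B_seq=391 B_ack=100
After event 2: A_seq=145 A_ack=391 B_seq=391 B_ack=100
After event 3: A_seq=310 A_ack=391 B_seq=391 B_ack=100
After event 4: A_seq=363 A_ack=391 B_seq=391 B_ack=100
After event 5: A_seq=363 A_ack=391 B_seq=391 B_ack=363

363 391 391 363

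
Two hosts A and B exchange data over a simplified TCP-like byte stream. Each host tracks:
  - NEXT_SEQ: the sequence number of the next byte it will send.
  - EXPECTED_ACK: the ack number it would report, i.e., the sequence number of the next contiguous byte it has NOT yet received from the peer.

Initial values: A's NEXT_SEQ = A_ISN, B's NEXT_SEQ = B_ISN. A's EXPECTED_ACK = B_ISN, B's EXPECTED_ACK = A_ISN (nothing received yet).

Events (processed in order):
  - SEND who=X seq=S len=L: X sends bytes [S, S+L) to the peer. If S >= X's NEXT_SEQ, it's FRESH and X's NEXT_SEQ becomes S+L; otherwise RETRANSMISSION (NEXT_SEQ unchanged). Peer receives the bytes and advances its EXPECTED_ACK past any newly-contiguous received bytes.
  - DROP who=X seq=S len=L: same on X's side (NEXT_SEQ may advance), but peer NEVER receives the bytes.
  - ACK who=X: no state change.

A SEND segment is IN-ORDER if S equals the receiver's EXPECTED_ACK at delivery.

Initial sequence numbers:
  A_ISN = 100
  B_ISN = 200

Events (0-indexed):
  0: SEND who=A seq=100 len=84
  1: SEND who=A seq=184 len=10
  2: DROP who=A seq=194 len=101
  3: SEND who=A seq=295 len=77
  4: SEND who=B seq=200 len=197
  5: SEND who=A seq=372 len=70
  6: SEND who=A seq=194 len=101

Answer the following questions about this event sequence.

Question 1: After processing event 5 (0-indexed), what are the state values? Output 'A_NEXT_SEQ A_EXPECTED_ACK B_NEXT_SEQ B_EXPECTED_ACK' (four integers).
After event 0: A_seq=184 A_ack=200 B_seq=200 B_ack=184
After event 1: A_seq=194 A_ack=200 B_seq=200 B_ack=194
After event 2: A_seq=295 A_ack=200 B_seq=200 B_ack=194
After event 3: A_seq=372 A_ack=200 B_seq=200 B_ack=194
After event 4: A_seq=372 A_ack=397 B_seq=397 B_ack=194
After event 5: A_seq=442 A_ack=397 B_seq=397 B_ack=194

442 397 397 194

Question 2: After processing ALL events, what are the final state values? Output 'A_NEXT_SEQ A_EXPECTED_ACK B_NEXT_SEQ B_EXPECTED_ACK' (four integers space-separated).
Answer: 442 397 397 442

Derivation:
After event 0: A_seq=184 A_ack=200 B_seq=200 B_ack=184
After event 1: A_seq=194 A_ack=200 B_seq=200 B_ack=194
After event 2: A_seq=295 A_ack=200 B_seq=200 B_ack=194
After event 3: A_seq=372 A_ack=200 B_seq=200 B_ack=194
After event 4: A_seq=372 A_ack=397 B_seq=397 B_ack=194
After event 5: A_seq=442 A_ack=397 B_seq=397 B_ack=194
After event 6: A_seq=442 A_ack=397 B_seq=397 B_ack=442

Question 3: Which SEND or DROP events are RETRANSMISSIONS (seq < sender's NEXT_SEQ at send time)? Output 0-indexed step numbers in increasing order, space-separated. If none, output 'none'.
Step 0: SEND seq=100 -> fresh
Step 1: SEND seq=184 -> fresh
Step 2: DROP seq=194 -> fresh
Step 3: SEND seq=295 -> fresh
Step 4: SEND seq=200 -> fresh
Step 5: SEND seq=372 -> fresh
Step 6: SEND seq=194 -> retransmit

Answer: 6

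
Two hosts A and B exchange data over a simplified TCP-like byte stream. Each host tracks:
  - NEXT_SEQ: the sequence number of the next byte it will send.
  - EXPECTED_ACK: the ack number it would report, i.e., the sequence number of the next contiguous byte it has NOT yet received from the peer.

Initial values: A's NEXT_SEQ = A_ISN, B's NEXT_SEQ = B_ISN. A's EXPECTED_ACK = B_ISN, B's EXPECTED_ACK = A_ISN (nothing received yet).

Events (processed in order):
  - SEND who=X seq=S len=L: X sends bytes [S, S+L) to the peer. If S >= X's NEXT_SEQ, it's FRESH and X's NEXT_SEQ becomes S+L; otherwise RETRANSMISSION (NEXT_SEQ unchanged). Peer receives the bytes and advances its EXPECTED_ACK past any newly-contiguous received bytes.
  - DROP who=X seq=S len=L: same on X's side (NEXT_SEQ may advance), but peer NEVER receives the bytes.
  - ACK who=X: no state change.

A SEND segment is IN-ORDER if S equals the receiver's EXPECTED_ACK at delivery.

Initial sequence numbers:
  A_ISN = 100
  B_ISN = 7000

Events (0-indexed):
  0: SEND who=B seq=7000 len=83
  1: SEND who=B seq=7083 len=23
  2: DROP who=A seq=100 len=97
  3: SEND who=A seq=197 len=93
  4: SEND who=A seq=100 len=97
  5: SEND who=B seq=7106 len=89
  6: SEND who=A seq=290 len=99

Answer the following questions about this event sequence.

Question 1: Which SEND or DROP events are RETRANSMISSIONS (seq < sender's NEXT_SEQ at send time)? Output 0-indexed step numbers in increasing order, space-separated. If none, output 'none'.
Step 0: SEND seq=7000 -> fresh
Step 1: SEND seq=7083 -> fresh
Step 2: DROP seq=100 -> fresh
Step 3: SEND seq=197 -> fresh
Step 4: SEND seq=100 -> retransmit
Step 5: SEND seq=7106 -> fresh
Step 6: SEND seq=290 -> fresh

Answer: 4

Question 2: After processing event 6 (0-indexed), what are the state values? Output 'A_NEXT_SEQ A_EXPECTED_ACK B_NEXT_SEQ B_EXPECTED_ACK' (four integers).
After event 0: A_seq=100 A_ack=7083 B_seq=7083 B_ack=100
After event 1: A_seq=100 A_ack=7106 B_seq=7106 B_ack=100
After event 2: A_seq=197 A_ack=7106 B_seq=7106 B_ack=100
After event 3: A_seq=290 A_ack=7106 B_seq=7106 B_ack=100
After event 4: A_seq=290 A_ack=7106 B_seq=7106 B_ack=290
After event 5: A_seq=290 A_ack=7195 B_seq=7195 B_ack=290
After event 6: A_seq=389 A_ack=7195 B_seq=7195 B_ack=389

389 7195 7195 389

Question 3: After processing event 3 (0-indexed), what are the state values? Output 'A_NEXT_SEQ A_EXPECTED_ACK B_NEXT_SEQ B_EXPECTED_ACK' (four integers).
After event 0: A_seq=100 A_ack=7083 B_seq=7083 B_ack=100
After event 1: A_seq=100 A_ack=7106 B_seq=7106 B_ack=100
After event 2: A_seq=197 A_ack=7106 B_seq=7106 B_ack=100
After event 3: A_seq=290 A_ack=7106 B_seq=7106 B_ack=100

290 7106 7106 100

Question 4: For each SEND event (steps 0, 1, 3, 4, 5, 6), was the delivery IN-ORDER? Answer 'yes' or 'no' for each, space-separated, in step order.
Answer: yes yes no yes yes yes

Derivation:
Step 0: SEND seq=7000 -> in-order
Step 1: SEND seq=7083 -> in-order
Step 3: SEND seq=197 -> out-of-order
Step 4: SEND seq=100 -> in-order
Step 5: SEND seq=7106 -> in-order
Step 6: SEND seq=290 -> in-order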